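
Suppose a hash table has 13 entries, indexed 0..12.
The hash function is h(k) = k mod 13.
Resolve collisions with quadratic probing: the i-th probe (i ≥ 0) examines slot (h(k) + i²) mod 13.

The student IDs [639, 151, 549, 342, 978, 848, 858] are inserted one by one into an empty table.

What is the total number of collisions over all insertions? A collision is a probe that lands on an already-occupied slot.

5

639 hashes to 2; slot 2 is free => place at 2.
151 hashes to 8; slot 8 is free => place at 8.
549 hashes to 3; slot 3 is free => place at 3.
342 hashes to 4; slot 4 is free => place at 4.
978 hashes to 3; 3,4 taken => place at 7.
848 hashes to 3; 3,4,7 taken => place at 12.
858 hashes to 0; slot 0 is free => place at 0.
Table: [858, _, 639, 549, 342, _, _, 978, 151, _, _, _, 848]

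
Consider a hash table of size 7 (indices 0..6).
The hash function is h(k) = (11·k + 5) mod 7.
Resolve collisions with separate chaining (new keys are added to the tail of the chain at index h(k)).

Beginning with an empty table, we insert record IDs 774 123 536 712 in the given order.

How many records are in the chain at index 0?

3

774 → bucket 0
123 → bucket 0 (collision)
536 → bucket 0 (collision)
712 → bucket 4
Final buckets:
0: 774 -> 123 -> 536
1: _
2: _
3: _
4: 712
5: _
6: _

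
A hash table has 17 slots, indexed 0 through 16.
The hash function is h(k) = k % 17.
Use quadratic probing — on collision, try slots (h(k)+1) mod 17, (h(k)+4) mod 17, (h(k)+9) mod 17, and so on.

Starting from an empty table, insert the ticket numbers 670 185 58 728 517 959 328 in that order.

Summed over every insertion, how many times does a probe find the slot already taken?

6

670 hashes to 7; slot 7 is free -> place at 7.
185 hashes to 15; slot 15 is free -> place at 15.
58 hashes to 7; 7 taken -> place at 8.
728 hashes to 14; slot 14 is free -> place at 14.
517 hashes to 7; 7,8 taken -> place at 11.
959 hashes to 7; 7,8,11 taken -> place at 16.
328 hashes to 5; slot 5 is free -> place at 5.
Table: [_, _, _, _, _, 328, _, 670, 58, _, _, 517, _, _, 728, 185, 959]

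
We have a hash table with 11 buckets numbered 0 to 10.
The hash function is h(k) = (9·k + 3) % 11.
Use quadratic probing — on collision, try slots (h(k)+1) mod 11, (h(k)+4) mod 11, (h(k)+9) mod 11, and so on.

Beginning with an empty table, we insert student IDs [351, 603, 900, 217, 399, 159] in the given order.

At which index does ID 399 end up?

1

351 hashes to 5; slot 5 is free => place at 5.
603 hashes to 7; slot 7 is free => place at 7.
900 hashes to 7; 7 taken => place at 8.
217 hashes to 9; slot 9 is free => place at 9.
399 hashes to 8; 8,9 taken => place at 1.
159 hashes to 4; slot 4 is free => place at 4.
Table: [∅, 399, ∅, ∅, 159, 351, ∅, 603, 900, 217, ∅]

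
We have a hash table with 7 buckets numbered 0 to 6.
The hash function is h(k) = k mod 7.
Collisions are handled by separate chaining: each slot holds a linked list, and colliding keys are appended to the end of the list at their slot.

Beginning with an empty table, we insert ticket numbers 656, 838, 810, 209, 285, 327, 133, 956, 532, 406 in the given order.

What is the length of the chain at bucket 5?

5

656 → bucket 5
838 → bucket 5 (collision)
810 → bucket 5 (collision)
209 → bucket 6
285 → bucket 5 (collision)
327 → bucket 5 (collision)
133 → bucket 0
956 → bucket 4
532 → bucket 0 (collision)
406 → bucket 0 (collision)
Final buckets:
0: 133 -> 532 -> 406
1: ∅
2: ∅
3: ∅
4: 956
5: 656 -> 838 -> 810 -> 285 -> 327
6: 209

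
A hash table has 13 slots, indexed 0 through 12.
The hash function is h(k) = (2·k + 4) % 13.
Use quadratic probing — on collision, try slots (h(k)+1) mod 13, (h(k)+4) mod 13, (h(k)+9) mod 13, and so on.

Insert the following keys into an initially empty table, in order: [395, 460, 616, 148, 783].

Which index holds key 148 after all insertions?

Insert 395: h=1, slot 1 empty → index 1.
Insert 460: h=1, slot 1 occupied → index 2.
Insert 616: h=1, slots 1,2 occupied → index 5.
Insert 148: h=1, slots 1,2,5 occupied → index 10.
Insert 783: h=10, slot 10 occupied → index 11.
Table: [∅, 395, 460, ∅, ∅, 616, ∅, ∅, ∅, ∅, 148, 783, ∅]

10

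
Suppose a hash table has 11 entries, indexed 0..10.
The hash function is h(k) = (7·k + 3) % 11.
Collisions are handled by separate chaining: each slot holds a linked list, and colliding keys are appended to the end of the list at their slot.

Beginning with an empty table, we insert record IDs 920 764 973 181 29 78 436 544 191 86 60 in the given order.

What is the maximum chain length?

5

Insert 920: h=8, bucket 8 empty -> new chain.
Insert 764: h=5, bucket 5 empty -> new chain.
Insert 973: h=5, bucket 5 nonempty -> append to chain.
Insert 181: h=5, bucket 5 nonempty -> append to chain.
Insert 29: h=8, bucket 8 nonempty -> append to chain.
Insert 78: h=10, bucket 10 empty -> new chain.
Insert 436: h=8, bucket 8 nonempty -> append to chain.
Insert 544: h=5, bucket 5 nonempty -> append to chain.
Insert 191: h=9, bucket 9 empty -> new chain.
Insert 86: h=0, bucket 0 empty -> new chain.
Insert 60: h=5, bucket 5 nonempty -> append to chain.
Final buckets:
0: 86
1: _
2: _
3: _
4: _
5: 764 -> 973 -> 181 -> 544 -> 60
6: _
7: _
8: 920 -> 29 -> 436
9: 191
10: 78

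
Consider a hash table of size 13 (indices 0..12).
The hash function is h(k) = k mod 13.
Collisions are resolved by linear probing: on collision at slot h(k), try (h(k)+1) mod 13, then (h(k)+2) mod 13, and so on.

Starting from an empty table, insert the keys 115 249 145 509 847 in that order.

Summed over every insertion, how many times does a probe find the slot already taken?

Insert 115: h=11, slot 11 empty → index 11.
Insert 249: h=2, slot 2 empty → index 2.
Insert 145: h=2, slot 2 occupied → index 3.
Insert 509: h=2, slots 2,3 occupied → index 4.
Insert 847: h=2, slots 2,3,4 occupied → index 5.
Table: [—, —, 249, 145, 509, 847, —, —, —, —, —, 115, —]

6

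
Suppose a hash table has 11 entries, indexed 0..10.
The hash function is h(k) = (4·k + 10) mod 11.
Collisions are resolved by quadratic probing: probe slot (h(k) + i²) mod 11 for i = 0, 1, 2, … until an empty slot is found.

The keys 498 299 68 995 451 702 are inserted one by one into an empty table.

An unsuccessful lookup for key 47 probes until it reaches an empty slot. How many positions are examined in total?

498 hashes to 0; slot 0 is free => place at 0.
299 hashes to 7; slot 7 is free => place at 7.
68 hashes to 7; 7 taken => place at 8.
995 hashes to 8; 8 taken => place at 9.
451 hashes to 10; slot 10 is free => place at 10.
702 hashes to 2; slot 2 is free => place at 2.
Table: [498, ., 702, ., ., ., ., 299, 68, 995, 451]
Lookup 47: h=0, probe 0,1 → slot 1 empty, not found.

2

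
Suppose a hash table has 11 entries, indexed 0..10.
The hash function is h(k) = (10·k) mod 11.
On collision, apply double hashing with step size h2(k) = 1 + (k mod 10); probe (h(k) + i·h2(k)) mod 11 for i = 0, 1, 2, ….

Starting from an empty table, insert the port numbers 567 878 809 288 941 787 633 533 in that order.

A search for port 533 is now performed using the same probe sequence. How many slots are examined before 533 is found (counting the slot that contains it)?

3

567 hashes to 5; slot 5 is free → place at 5.
878 hashes to 2; slot 2 is free → place at 2.
809 hashes to 5, h2=10; 5 taken → place at 4.
288 hashes to 9; slot 9 is free → place at 9.
941 hashes to 5, h2=2; 5 taken → place at 7.
787 hashes to 5, h2=8; 5,2 taken → place at 10.
633 hashes to 5, h2=4; 5,9,2 taken → place at 6.
533 hashes to 6, h2=4; 6,10 taken → place at 3.
Table: [-, -, 878, 533, 809, 567, 633, 941, -, 288, 787]
Lookup 533: h=6, h2=4, probe 6,10,3 → found at 3.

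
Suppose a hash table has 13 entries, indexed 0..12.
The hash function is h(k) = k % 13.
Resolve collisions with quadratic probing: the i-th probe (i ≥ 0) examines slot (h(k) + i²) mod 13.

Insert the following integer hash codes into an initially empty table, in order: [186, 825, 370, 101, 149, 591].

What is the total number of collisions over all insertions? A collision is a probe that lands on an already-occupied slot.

8

Insert 186: h=4, slot 4 empty → index 4.
Insert 825: h=6, slot 6 empty → index 6.
Insert 370: h=6, slot 6 occupied → index 7.
Insert 101: h=10, slot 10 empty → index 10.
Insert 149: h=6, slots 6,7,10 occupied → index 2.
Insert 591: h=6, slots 6,7,10,2 occupied → index 9.
Table: [-, -, 149, -, 186, -, 825, 370, -, 591, 101, -, -]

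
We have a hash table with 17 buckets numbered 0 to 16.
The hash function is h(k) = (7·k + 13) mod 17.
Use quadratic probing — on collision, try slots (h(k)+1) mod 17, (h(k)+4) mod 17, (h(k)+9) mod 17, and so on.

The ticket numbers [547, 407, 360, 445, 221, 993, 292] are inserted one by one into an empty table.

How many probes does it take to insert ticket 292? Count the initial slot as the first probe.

Insert 547: h=0, slot 0 empty -> index 0.
Insert 407: h=6, slot 6 empty -> index 6.
Insert 360: h=0, slot 0 occupied -> index 1.
Insert 445: h=0, slots 0,1 occupied -> index 4.
Insert 221: h=13, slot 13 empty -> index 13.
Insert 993: h=11, slot 11 empty -> index 11.
Insert 292: h=0, slots 0,1,4 occupied -> index 9.
Table: [547, 360, —, —, 445, —, 407, —, —, 292, —, 993, —, 221, —, —, —]

4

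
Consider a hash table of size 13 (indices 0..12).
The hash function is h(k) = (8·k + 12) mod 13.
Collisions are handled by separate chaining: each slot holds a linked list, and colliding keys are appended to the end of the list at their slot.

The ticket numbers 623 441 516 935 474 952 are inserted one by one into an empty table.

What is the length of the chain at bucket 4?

Insert 623: h=4, bucket 4 empty → new chain.
Insert 441: h=4, bucket 4 nonempty → append to chain.
Insert 516: h=6, bucket 6 empty → new chain.
Insert 935: h=4, bucket 4 nonempty → append to chain.
Insert 474: h=8, bucket 8 empty → new chain.
Insert 952: h=10, bucket 10 empty → new chain.
Final buckets:
0: ∅
1: ∅
2: ∅
3: ∅
4: 623 -> 441 -> 935
5: ∅
6: 516
7: ∅
8: 474
9: ∅
10: 952
11: ∅
12: ∅

3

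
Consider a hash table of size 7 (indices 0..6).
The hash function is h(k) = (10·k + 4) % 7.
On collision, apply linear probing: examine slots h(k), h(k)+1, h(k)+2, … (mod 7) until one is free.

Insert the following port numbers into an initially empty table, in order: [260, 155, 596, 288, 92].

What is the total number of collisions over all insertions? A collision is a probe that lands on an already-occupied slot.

260: h=0 -> slot 0
155: h=0, probe 0,1 -> slot 1
596: h=0, probe 0,1,2 -> slot 2
288: h=0, probe 0,1,2,3 -> slot 3
92: h=0, probe 0,1,2,3,4 -> slot 4
Table: [260, 155, 596, 288, 92, —, —]

10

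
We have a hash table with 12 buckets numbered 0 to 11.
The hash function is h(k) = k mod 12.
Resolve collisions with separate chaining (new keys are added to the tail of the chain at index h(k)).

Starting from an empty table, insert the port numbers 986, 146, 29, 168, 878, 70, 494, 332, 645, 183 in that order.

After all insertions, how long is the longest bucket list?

4

986 → bucket 2
146 → bucket 2 (collision)
29 → bucket 5
168 → bucket 0
878 → bucket 2 (collision)
70 → bucket 10
494 → bucket 2 (collision)
332 → bucket 8
645 → bucket 9
183 → bucket 3
Final buckets:
0: 168
1: ∅
2: 986 -> 146 -> 878 -> 494
3: 183
4: ∅
5: 29
6: ∅
7: ∅
8: 332
9: 645
10: 70
11: ∅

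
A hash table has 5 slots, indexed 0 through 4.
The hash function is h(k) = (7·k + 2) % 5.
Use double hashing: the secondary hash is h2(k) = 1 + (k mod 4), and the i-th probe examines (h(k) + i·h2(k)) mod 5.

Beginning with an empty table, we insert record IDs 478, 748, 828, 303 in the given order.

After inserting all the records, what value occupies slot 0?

Insert 478: h=3, slot 3 empty -> index 3.
Insert 748: h=3, h2=1, slot 3 occupied -> index 4.
Insert 828: h=3, h2=1, slots 3,4 occupied -> index 0.
Insert 303: h=3, h2=4, slot 3 occupied -> index 2.
Table: [828, _, 303, 478, 748]

828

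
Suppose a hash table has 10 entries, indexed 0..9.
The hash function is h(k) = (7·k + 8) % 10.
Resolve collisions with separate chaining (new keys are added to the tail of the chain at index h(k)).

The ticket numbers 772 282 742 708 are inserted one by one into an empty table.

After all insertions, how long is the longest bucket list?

772 -> bucket 2
282 -> bucket 2 (collision)
742 -> bucket 2 (collision)
708 -> bucket 4
Final buckets:
0: _
1: _
2: 772 -> 282 -> 742
3: _
4: 708
5: _
6: _
7: _
8: _
9: _

3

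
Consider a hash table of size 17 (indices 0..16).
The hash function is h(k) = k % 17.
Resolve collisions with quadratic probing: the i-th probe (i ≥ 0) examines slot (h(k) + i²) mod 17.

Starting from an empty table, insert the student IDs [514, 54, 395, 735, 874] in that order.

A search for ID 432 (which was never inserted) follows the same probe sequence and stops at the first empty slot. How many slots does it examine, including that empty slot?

3

514: h=4 → slot 4
54: h=3 → slot 3
395: h=4, probe 4,5 → slot 5
735: h=4, probe 4,5,8 → slot 8
874: h=7 → slot 7
Table: [∅, ∅, ∅, 54, 514, 395, ∅, 874, 735, ∅, ∅, ∅, ∅, ∅, ∅, ∅, ∅]
Lookup 432: h=7, probe 7,8,11 → slot 11 empty, not found.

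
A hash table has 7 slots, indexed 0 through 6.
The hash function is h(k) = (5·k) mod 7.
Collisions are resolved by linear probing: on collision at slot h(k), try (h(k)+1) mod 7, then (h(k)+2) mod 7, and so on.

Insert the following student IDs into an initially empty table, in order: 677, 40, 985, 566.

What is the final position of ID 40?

677: h=4 => slot 4
40: h=4, probe 4,5 => slot 5
985: h=4, probe 4,5,6 => slot 6
566: h=2 => slot 2
Table: [—, —, 566, —, 677, 40, 985]

5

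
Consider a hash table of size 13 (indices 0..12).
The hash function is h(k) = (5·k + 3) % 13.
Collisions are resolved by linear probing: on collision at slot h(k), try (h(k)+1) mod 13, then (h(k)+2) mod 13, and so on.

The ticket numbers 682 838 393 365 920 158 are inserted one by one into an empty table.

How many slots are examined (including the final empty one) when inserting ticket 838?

2

Insert 682: h=7, slot 7 empty → index 7.
Insert 838: h=7, slot 7 occupied → index 8.
Insert 393: h=5, slot 5 empty → index 5.
Insert 365: h=8, slot 8 occupied → index 9.
Insert 920: h=1, slot 1 empty → index 1.
Insert 158: h=0, slot 0 empty → index 0.
Table: [158, 920, _, _, _, 393, _, 682, 838, 365, _, _, _]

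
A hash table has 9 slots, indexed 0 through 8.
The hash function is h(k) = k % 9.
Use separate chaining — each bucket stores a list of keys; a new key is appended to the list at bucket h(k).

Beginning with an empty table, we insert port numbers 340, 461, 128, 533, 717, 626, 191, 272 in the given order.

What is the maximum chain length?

5

Insert 340: h=7, bucket 7 empty → new chain.
Insert 461: h=2, bucket 2 empty → new chain.
Insert 128: h=2, bucket 2 nonempty → append to chain.
Insert 533: h=2, bucket 2 nonempty → append to chain.
Insert 717: h=6, bucket 6 empty → new chain.
Insert 626: h=5, bucket 5 empty → new chain.
Insert 191: h=2, bucket 2 nonempty → append to chain.
Insert 272: h=2, bucket 2 nonempty → append to chain.
Final buckets:
0: —
1: —
2: 461 -> 128 -> 533 -> 191 -> 272
3: —
4: —
5: 626
6: 717
7: 340
8: —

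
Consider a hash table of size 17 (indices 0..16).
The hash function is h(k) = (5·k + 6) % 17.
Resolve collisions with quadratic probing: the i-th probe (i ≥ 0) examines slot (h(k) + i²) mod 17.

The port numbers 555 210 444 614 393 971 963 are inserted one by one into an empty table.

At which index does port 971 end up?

Insert 555: h=10, slot 10 empty => index 10.
Insert 210: h=2, slot 2 empty => index 2.
Insert 444: h=16, slot 16 empty => index 16.
Insert 614: h=16, slot 16 occupied => index 0.
Insert 393: h=16, slots 16,0 occupied => index 3.
Insert 971: h=16, slots 16,0,3 occupied => index 8.
Insert 963: h=10, slot 10 occupied => index 11.
Table: [614, ., 210, 393, ., ., ., ., 971, ., 555, 963, ., ., ., ., 444]

8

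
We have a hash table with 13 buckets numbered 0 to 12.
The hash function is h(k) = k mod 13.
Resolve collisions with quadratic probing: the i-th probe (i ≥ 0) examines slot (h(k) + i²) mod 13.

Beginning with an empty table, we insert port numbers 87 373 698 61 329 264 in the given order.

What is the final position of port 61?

87 hashes to 9; slot 9 is free → place at 9.
373 hashes to 9; 9 taken → place at 10.
698 hashes to 9; 9,10 taken → place at 0.
61 hashes to 9; 9,10,0 taken → place at 5.
329 hashes to 4; slot 4 is free → place at 4.
264 hashes to 4; 4,5 taken → place at 8.
Table: [698, ., ., ., 329, 61, ., ., 264, 87, 373, ., .]

5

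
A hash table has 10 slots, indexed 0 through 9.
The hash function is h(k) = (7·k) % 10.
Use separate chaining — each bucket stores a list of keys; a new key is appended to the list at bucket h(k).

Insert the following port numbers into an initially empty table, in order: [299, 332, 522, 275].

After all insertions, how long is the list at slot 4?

299 → bucket 3
332 → bucket 4
522 → bucket 4 (collision)
275 → bucket 5
Final buckets:
0: -
1: -
2: -
3: 299
4: 332 -> 522
5: 275
6: -
7: -
8: -
9: -

2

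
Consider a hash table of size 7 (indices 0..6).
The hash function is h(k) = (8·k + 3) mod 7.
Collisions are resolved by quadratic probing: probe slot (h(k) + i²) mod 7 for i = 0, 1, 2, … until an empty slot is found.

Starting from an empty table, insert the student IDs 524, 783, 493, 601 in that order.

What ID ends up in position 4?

Insert 524: h=2, slot 2 empty => index 2.
Insert 783: h=2, slot 2 occupied => index 3.
Insert 493: h=6, slot 6 empty => index 6.
Insert 601: h=2, slots 2,3,6 occupied => index 4.
Table: [—, —, 524, 783, 601, —, 493]

601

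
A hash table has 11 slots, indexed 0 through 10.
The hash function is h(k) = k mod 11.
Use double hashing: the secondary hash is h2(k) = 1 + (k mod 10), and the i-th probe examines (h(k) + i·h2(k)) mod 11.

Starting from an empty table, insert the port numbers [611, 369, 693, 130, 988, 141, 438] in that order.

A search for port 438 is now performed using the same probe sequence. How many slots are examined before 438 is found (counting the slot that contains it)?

4

611 hashes to 6; slot 6 is free -> place at 6.
369 hashes to 6, h2=10; 6 taken -> place at 5.
693 hashes to 0; slot 0 is free -> place at 0.
130 hashes to 9; slot 9 is free -> place at 9.
988 hashes to 9, h2=9; 9 taken -> place at 7.
141 hashes to 9, h2=2; 9,0 taken -> place at 2.
438 hashes to 9, h2=9; 9,7,5 taken -> place at 3.
Table: [693, ., 141, 438, ., 369, 611, 988, ., 130, .]
Lookup 438: h=9, h2=9, probe 9,7,5,3 → found at 3.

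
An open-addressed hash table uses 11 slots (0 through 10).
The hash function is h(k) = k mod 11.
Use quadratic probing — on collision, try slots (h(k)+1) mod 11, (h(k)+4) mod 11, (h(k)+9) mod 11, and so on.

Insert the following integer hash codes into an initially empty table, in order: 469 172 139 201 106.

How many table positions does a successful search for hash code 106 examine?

4

Insert 469: h=7, slot 7 empty → index 7.
Insert 172: h=7, slot 7 occupied → index 8.
Insert 139: h=7, slots 7,8 occupied → index 0.
Insert 201: h=3, slot 3 empty → index 3.
Insert 106: h=7, slots 7,8,0 occupied → index 5.
Table: [139, _, _, 201, _, 106, _, 469, 172, _, _]
Lookup 106: h=7, probe 7,8,0,5 → found at 5.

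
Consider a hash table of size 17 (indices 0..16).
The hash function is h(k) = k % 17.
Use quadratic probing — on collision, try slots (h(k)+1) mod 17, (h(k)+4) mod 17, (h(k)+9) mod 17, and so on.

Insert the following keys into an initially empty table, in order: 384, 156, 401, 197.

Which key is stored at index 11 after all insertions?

384 hashes to 10; slot 10 is free -> place at 10.
156 hashes to 3; slot 3 is free -> place at 3.
401 hashes to 10; 10 taken -> place at 11.
197 hashes to 10; 10,11 taken -> place at 14.
Table: [-, -, -, 156, -, -, -, -, -, -, 384, 401, -, -, 197, -, -]

401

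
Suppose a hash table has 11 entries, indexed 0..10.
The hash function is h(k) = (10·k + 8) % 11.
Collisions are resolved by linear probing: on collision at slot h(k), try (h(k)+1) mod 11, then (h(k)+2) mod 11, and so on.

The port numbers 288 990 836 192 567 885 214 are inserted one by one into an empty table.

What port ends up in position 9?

836

288: h=6 -> slot 6
990: h=8 -> slot 8
836: h=8, probe 8,9 -> slot 9
192: h=3 -> slot 3
567: h=2 -> slot 2
885: h=3, probe 3,4 -> slot 4
214: h=3, probe 3,4,5 -> slot 5
Table: [_, _, 567, 192, 885, 214, 288, _, 990, 836, _]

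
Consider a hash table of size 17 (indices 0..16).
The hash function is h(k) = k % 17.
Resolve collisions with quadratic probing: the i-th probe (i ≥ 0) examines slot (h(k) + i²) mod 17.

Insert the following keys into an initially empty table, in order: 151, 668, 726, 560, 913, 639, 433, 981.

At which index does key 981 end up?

Insert 151: h=15, slot 15 empty => index 15.
Insert 668: h=5, slot 5 empty => index 5.
Insert 726: h=12, slot 12 empty => index 12.
Insert 560: h=16, slot 16 empty => index 16.
Insert 913: h=12, slot 12 occupied => index 13.
Insert 639: h=10, slot 10 empty => index 10.
Insert 433: h=8, slot 8 empty => index 8.
Insert 981: h=12, slots 12,13,16 occupied => index 4.
Table: [., ., ., ., 981, 668, ., ., 433, ., 639, ., 726, 913, ., 151, 560]

4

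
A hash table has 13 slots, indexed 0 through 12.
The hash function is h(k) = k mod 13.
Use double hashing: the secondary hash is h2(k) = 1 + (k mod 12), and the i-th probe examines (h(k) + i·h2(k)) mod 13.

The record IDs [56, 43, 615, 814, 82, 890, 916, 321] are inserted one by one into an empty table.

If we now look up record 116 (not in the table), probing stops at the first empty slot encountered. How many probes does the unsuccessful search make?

Insert 56: h=4, slot 4 empty → index 4.
Insert 43: h=4, h2=8, slot 4 occupied → index 12.
Insert 615: h=4, h2=4, slot 4 occupied → index 8.
Insert 814: h=8, h2=11, slot 8 occupied → index 6.
Insert 82: h=4, h2=11, slot 4 occupied → index 2.
Insert 890: h=6, h2=3, slot 6 occupied → index 9.
Insert 916: h=6, h2=5, slot 6 occupied → index 11.
Insert 321: h=9, h2=10, slots 9,6 occupied → index 3.
Table: [., ., 82, 321, 56, ., 814, ., 615, 890, ., 916, 43]
Lookup 116: h=12, h2=9, probe 12,8,4,0 → slot 0 empty, not found.

4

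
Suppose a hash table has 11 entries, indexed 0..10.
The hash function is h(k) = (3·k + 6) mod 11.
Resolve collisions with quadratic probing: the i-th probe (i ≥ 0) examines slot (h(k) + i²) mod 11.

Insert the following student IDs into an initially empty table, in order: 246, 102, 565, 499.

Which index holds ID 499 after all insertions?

246 hashes to 7; slot 7 is free → place at 7.
102 hashes to 4; slot 4 is free → place at 4.
565 hashes to 7; 7 taken → place at 8.
499 hashes to 7; 7,8 taken → place at 0.
Table: [499, —, —, —, 102, —, —, 246, 565, —, —]

0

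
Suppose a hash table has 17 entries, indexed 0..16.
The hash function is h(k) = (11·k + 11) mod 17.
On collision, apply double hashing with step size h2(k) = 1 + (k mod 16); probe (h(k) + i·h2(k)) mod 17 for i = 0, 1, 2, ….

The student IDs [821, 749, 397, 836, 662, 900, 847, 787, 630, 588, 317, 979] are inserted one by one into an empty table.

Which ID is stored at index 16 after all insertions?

630

821: h=15 -> slot 15
749: h=5 -> slot 5
397: h=9 -> slot 9
836: h=10 -> slot 10
662: h=0 -> slot 0
900: h=0, h2=5, probe 0,5,10,15,3 -> slot 3
847: h=12 -> slot 12
787: h=15, h2=4, probe 15,2 -> slot 2
630: h=5, h2=7, probe 5,12,2,9,16 -> slot 16
588: h=2, h2=13, probe 2,15,11 -> slot 11
317: h=13 -> slot 13
979: h=2, h2=4, probe 2,6 -> slot 6
Table: [662, ., 787, 900, ., 749, 979, ., ., 397, 836, 588, 847, 317, ., 821, 630]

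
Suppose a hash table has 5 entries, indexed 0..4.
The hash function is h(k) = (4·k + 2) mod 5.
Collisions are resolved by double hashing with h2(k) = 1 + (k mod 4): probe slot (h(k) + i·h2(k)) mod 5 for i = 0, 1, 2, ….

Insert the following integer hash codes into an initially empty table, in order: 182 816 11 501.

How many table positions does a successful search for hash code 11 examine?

3

182: h=0 -> slot 0
816: h=1 -> slot 1
11: h=1, h2=4, probe 1,0,4 -> slot 4
501: h=1, h2=2, probe 1,3 -> slot 3
Table: [182, 816, —, 501, 11]
Lookup 11: h=1, h2=4, probe 1,0,4 → found at 4.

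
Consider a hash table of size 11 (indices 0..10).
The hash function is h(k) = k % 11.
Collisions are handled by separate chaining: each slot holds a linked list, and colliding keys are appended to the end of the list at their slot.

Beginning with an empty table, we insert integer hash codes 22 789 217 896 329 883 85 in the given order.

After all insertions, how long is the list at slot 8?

Insert 22: h=0, bucket 0 empty → new chain.
Insert 789: h=8, bucket 8 empty → new chain.
Insert 217: h=8, bucket 8 nonempty → append to chain.
Insert 896: h=5, bucket 5 empty → new chain.
Insert 329: h=10, bucket 10 empty → new chain.
Insert 883: h=3, bucket 3 empty → new chain.
Insert 85: h=8, bucket 8 nonempty → append to chain.
Final buckets:
0: 22
1: —
2: —
3: 883
4: —
5: 896
6: —
7: —
8: 789 -> 217 -> 85
9: —
10: 329

3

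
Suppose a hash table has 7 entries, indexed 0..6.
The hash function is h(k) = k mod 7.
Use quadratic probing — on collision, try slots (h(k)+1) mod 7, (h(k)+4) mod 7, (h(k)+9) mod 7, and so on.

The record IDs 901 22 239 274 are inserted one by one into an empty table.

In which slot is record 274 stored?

901 hashes to 5; slot 5 is free -> place at 5.
22 hashes to 1; slot 1 is free -> place at 1.
239 hashes to 1; 1 taken -> place at 2.
274 hashes to 1; 1,2,5 taken -> place at 3.
Table: [—, 22, 239, 274, —, 901, —]

3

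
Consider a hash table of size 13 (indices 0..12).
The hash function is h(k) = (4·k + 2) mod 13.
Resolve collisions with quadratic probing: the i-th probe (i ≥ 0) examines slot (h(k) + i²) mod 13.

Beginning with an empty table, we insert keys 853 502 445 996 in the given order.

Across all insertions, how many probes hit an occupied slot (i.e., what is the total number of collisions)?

3

853 hashes to 8; slot 8 is free -> place at 8.
502 hashes to 8; 8 taken -> place at 9.
445 hashes to 1; slot 1 is free -> place at 1.
996 hashes to 8; 8,9 taken -> place at 12.
Table: [∅, 445, ∅, ∅, ∅, ∅, ∅, ∅, 853, 502, ∅, ∅, 996]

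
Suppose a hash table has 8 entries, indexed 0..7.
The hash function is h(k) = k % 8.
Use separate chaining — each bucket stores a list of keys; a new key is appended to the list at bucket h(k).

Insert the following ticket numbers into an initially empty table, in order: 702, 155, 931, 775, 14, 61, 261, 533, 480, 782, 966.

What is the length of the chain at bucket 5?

3

Insert 702: h=6, bucket 6 empty → new chain.
Insert 155: h=3, bucket 3 empty → new chain.
Insert 931: h=3, bucket 3 nonempty → append to chain.
Insert 775: h=7, bucket 7 empty → new chain.
Insert 14: h=6, bucket 6 nonempty → append to chain.
Insert 61: h=5, bucket 5 empty → new chain.
Insert 261: h=5, bucket 5 nonempty → append to chain.
Insert 533: h=5, bucket 5 nonempty → append to chain.
Insert 480: h=0, bucket 0 empty → new chain.
Insert 782: h=6, bucket 6 nonempty → append to chain.
Insert 966: h=6, bucket 6 nonempty → append to chain.
Final buckets:
0: 480
1: ∅
2: ∅
3: 155 -> 931
4: ∅
5: 61 -> 261 -> 533
6: 702 -> 14 -> 782 -> 966
7: 775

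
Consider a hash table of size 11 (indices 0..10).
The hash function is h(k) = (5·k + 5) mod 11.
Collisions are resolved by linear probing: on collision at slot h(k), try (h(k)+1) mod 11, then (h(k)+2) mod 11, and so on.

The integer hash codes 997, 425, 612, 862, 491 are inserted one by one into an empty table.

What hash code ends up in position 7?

Insert 997: h=7, slot 7 empty → index 7.
Insert 425: h=7, slot 7 occupied → index 8.
Insert 612: h=7, slots 7,8 occupied → index 9.
Insert 862: h=3, slot 3 empty → index 3.
Insert 491: h=7, slots 7,8,9 occupied → index 10.
Table: [—, —, —, 862, —, —, —, 997, 425, 612, 491]

997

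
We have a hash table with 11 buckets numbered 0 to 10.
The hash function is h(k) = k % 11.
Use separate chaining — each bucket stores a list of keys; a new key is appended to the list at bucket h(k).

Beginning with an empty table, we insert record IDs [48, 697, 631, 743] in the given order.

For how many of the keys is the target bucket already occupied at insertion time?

Insert 48: h=4, bucket 4 empty → new chain.
Insert 697: h=4, bucket 4 nonempty → append to chain.
Insert 631: h=4, bucket 4 nonempty → append to chain.
Insert 743: h=6, bucket 6 empty → new chain.
Final buckets:
0: .
1: .
2: .
3: .
4: 48 -> 697 -> 631
5: .
6: 743
7: .
8: .
9: .
10: .

2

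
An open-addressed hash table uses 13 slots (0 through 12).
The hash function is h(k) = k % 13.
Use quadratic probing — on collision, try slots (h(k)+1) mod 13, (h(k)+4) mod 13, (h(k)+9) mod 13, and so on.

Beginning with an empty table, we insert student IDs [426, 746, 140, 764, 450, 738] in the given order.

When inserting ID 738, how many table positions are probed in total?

4

Insert 426: h=10, slot 10 empty -> index 10.
Insert 746: h=5, slot 5 empty -> index 5.
Insert 140: h=10, slot 10 occupied -> index 11.
Insert 764: h=10, slots 10,11 occupied -> index 1.
Insert 450: h=8, slot 8 empty -> index 8.
Insert 738: h=10, slots 10,11,1 occupied -> index 6.
Table: [—, 764, —, —, —, 746, 738, —, 450, —, 426, 140, —]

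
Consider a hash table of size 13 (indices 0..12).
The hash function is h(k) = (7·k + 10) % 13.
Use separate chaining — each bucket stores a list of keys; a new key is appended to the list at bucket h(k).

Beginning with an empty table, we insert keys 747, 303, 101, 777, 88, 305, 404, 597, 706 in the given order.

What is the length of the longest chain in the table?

3

Insert 747: h=0, bucket 0 empty -> new chain.
Insert 303: h=12, bucket 12 empty -> new chain.
Insert 101: h=2, bucket 2 empty -> new chain.
Insert 777: h=2, bucket 2 nonempty -> append to chain.
Insert 88: h=2, bucket 2 nonempty -> append to chain.
Insert 305: h=0, bucket 0 nonempty -> append to chain.
Insert 404: h=4, bucket 4 empty -> new chain.
Insert 597: h=3, bucket 3 empty -> new chain.
Insert 706: h=12, bucket 12 nonempty -> append to chain.
Final buckets:
0: 747 -> 305
1: ∅
2: 101 -> 777 -> 88
3: 597
4: 404
5: ∅
6: ∅
7: ∅
8: ∅
9: ∅
10: ∅
11: ∅
12: 303 -> 706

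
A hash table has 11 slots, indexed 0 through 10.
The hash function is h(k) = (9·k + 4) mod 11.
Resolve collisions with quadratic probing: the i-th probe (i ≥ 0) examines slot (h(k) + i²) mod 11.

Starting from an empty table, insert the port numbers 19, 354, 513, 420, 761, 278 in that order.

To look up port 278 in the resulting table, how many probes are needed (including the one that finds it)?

3

19 hashes to 10; slot 10 is free → place at 10.
354 hashes to 0; slot 0 is free → place at 0.
513 hashes to 1; slot 1 is free → place at 1.
420 hashes to 0; 0,1 taken → place at 4.
761 hashes to 0; 0,1,4 taken → place at 9.
278 hashes to 9; 9,10 taken → place at 2.
Table: [354, 513, 278, -, 420, -, -, -, -, 761, 19]
Lookup 278: h=9, probe 9,10,2 → found at 2.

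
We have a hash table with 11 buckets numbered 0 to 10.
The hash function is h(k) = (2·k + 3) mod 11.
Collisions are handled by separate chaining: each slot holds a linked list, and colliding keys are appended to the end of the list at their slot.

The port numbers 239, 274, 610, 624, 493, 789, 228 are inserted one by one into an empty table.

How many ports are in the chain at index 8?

4

239 -> bucket 8
274 -> bucket 1
610 -> bucket 2
624 -> bucket 8 (collision)
493 -> bucket 10
789 -> bucket 8 (collision)
228 -> bucket 8 (collision)
Final buckets:
0: ∅
1: 274
2: 610
3: ∅
4: ∅
5: ∅
6: ∅
7: ∅
8: 239 -> 624 -> 789 -> 228
9: ∅
10: 493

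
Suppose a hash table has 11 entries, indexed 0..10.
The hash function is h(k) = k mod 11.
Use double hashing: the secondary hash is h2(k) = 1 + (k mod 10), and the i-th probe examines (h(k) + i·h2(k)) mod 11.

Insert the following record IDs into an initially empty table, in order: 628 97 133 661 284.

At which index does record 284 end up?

8

Insert 628: h=1, slot 1 empty => index 1.
Insert 97: h=9, slot 9 empty => index 9.
Insert 133: h=1, h2=4, slot 1 occupied => index 5.
Insert 661: h=1, h2=2, slot 1 occupied => index 3.
Insert 284: h=9, h2=5, slots 9,3 occupied => index 8.
Table: [-, 628, -, 661, -, 133, -, -, 284, 97, -]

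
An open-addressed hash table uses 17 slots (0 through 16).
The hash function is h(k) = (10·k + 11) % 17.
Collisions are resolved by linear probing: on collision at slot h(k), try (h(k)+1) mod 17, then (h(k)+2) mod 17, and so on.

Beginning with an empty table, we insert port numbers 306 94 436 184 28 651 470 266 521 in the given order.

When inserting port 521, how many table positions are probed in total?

5

306: h=11 => slot 11
94: h=16 => slot 16
436: h=2 => slot 2
184: h=15 => slot 15
28: h=2, probe 2,3 => slot 3
651: h=10 => slot 10
470: h=2, probe 2,3,4 => slot 4
266: h=2, probe 2,3,4,5 => slot 5
521: h=2, probe 2,3,4,5,6 => slot 6
Table: [_, _, 436, 28, 470, 266, 521, _, _, _, 651, 306, _, _, _, 184, 94]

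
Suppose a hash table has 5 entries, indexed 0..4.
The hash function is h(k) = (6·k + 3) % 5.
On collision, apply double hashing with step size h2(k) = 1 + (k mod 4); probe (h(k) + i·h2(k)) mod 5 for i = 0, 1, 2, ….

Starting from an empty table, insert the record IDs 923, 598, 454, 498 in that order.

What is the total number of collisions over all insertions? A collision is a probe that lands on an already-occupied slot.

4

Insert 923: h=1, slot 1 empty -> index 1.
Insert 598: h=1, h2=3, slot 1 occupied -> index 4.
Insert 454: h=2, slot 2 empty -> index 2.
Insert 498: h=1, h2=3, slots 1,4,2 occupied -> index 0.
Table: [498, 923, 454, -, 598]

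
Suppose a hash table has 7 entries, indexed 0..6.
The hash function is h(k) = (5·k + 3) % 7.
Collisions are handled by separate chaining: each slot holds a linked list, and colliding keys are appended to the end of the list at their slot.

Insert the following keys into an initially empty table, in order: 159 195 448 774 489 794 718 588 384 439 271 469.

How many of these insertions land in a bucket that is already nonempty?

159 → bucket 0
195 → bucket 5
448 → bucket 3
774 → bucket 2
489 → bucket 5 (collision)
794 → bucket 4
718 → bucket 2 (collision)
588 → bucket 3 (collision)
384 → bucket 5 (collision)
439 → bucket 0 (collision)
271 → bucket 0 (collision)
469 → bucket 3 (collision)
Final buckets:
0: 159 -> 439 -> 271
1: —
2: 774 -> 718
3: 448 -> 588 -> 469
4: 794
5: 195 -> 489 -> 384
6: —

7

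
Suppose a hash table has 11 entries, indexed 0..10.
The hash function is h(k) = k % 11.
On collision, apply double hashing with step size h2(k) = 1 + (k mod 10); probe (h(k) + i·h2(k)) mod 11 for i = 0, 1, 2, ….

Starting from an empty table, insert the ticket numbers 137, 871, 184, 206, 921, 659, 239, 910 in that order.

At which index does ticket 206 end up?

4

137: h=5 => slot 5
871: h=2 => slot 2
184: h=8 => slot 8
206: h=8, h2=7, probe 8,4 => slot 4
921: h=8, h2=2, probe 8,10 => slot 10
659: h=10, h2=10, probe 10,9 => slot 9
239: h=8, h2=10, probe 8,7 => slot 7
910: h=8, h2=1, probe 8,9,10,0 => slot 0
Table: [910, ., 871, ., 206, 137, ., 239, 184, 659, 921]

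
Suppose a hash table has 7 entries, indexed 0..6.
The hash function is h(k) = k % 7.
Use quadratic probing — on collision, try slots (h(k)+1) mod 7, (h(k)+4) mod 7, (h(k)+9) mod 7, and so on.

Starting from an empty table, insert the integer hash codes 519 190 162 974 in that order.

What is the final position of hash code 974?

519 hashes to 1; slot 1 is free → place at 1.
190 hashes to 1; 1 taken → place at 2.
162 hashes to 1; 1,2 taken → place at 5.
974 hashes to 1; 1,2,5 taken → place at 3.
Table: [., 519, 190, 974, ., 162, .]

3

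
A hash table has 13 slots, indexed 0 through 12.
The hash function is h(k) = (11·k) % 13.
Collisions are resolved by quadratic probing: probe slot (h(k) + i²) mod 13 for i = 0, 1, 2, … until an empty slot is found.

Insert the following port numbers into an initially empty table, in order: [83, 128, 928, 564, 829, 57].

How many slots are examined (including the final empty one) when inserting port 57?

83 hashes to 3; slot 3 is free → place at 3.
128 hashes to 4; slot 4 is free → place at 4.
928 hashes to 3; 3,4 taken → place at 7.
564 hashes to 3; 3,4,7 taken → place at 12.
829 hashes to 6; slot 6 is free → place at 6.
57 hashes to 3; 3,4,7,12,6 taken → place at 2.
Table: [., ., 57, 83, 128, ., 829, 928, ., ., ., ., 564]

6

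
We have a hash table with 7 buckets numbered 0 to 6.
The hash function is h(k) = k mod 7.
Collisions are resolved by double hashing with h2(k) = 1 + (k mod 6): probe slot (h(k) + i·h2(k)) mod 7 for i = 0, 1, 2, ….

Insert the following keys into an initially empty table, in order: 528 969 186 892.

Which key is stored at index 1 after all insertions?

528 hashes to 3; slot 3 is free → place at 3.
969 hashes to 3, h2=4; 3 taken → place at 0.
186 hashes to 4; slot 4 is free → place at 4.
892 hashes to 3, h2=5; 3 taken → place at 1.
Table: [969, 892, —, 528, 186, —, —]

892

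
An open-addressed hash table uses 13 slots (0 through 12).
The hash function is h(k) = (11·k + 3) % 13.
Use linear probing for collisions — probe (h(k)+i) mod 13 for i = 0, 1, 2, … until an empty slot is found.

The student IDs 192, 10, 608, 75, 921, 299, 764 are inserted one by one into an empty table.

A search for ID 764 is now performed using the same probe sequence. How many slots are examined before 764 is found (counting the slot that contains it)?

5

192 hashes to 9; slot 9 is free → place at 9.
10 hashes to 9; 9 taken → place at 10.
608 hashes to 9; 9,10 taken → place at 11.
75 hashes to 9; 9,10,11 taken → place at 12.
921 hashes to 7; slot 7 is free → place at 7.
299 hashes to 3; slot 3 is free → place at 3.
764 hashes to 9; 9,10,11,12 taken → place at 0.
Table: [764, ∅, ∅, 299, ∅, ∅, ∅, 921, ∅, 192, 10, 608, 75]
Lookup 764: h=9, probe 9,10,11,12,0 → found at 0.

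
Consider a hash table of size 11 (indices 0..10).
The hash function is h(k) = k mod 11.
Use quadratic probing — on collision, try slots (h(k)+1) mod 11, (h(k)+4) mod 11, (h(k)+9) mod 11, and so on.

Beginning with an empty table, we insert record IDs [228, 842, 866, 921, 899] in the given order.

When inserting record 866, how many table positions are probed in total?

Insert 228: h=8, slot 8 empty -> index 8.
Insert 842: h=6, slot 6 empty -> index 6.
Insert 866: h=8, slot 8 occupied -> index 9.
Insert 921: h=8, slots 8,9 occupied -> index 1.
Insert 899: h=8, slots 8,9,1,6 occupied -> index 2.
Table: [—, 921, 899, —, —, —, 842, —, 228, 866, —]

2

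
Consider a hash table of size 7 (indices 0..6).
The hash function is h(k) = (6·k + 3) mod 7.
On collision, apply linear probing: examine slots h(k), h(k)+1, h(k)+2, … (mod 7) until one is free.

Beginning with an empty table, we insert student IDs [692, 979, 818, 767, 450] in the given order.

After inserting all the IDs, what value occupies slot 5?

979

Insert 692: h=4, slot 4 empty => index 4.
Insert 979: h=4, slot 4 occupied => index 5.
Insert 818: h=4, slots 4,5 occupied => index 6.
Insert 767: h=6, slot 6 occupied => index 0.
Insert 450: h=1, slot 1 empty => index 1.
Table: [767, 450, ., ., 692, 979, 818]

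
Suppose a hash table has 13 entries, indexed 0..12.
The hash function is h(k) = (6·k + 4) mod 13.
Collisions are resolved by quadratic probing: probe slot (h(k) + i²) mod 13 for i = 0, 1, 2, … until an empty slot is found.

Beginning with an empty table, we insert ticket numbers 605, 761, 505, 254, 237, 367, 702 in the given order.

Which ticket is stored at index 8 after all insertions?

761

Insert 605: h=7, slot 7 empty => index 7.
Insert 761: h=7, slot 7 occupied => index 8.
Insert 505: h=5, slot 5 empty => index 5.
Insert 254: h=7, slots 7,8 occupied => index 11.
Insert 237: h=9, slot 9 empty => index 9.
Insert 367: h=9, slot 9 occupied => index 10.
Insert 702: h=4, slot 4 empty => index 4.
Table: [., ., ., ., 702, 505, ., 605, 761, 237, 367, 254, .]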